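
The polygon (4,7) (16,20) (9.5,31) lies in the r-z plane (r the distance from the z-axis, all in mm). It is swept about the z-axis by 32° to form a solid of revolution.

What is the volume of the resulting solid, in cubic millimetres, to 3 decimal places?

Volume = 594.506 mm³

Profile (r,z), 3 vertices: (4,7) (16,20) (9.5,31)
edge 0: (4,7)→(16,20)  cross = 4·20 − 16·7 = -32.0000; (r_i+r_j)·cross = 20·-32.0000 = -640.0000
edge 1: (16,20)→(9.5,31)  cross = 16·31 − 9.5·20 = 306.0000; (r_i+r_j)·cross = 25.5·306.0000 = 7803.0000
edge 2: (9.5,31)→(4,7)  cross = 9.5·7 − 4·31 = -57.5000; (r_i+r_j)·cross = 13.5·-57.5000 = -776.2500
Σcross = 216.5000 → A = |Σcross|/2 = 108.2500 mm²
Σ(r_i+r_j)·cross = 6386.7500 → first moment M = |Σ|/6 = 1064.4583
R_c = M/A = 1064.4583/108.2500 = 9.8333 mm
θ = 32° = 0.558505 rad
V = θ·R_c·A = 0.558505·9.8333·108.2500 = 594.506 mm³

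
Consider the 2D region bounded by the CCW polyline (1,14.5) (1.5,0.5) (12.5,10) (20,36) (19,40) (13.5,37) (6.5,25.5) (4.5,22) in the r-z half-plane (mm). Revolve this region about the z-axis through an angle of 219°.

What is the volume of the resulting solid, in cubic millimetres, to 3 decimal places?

Profile (r,z), 8 vertices: (1,14.5) (1.5,0.5) (12.5,10) (20,36) (19,40) (13.5,37) (6.5,25.5) (4.5,22)
edge 0: (1,14.5)→(1.5,0.5)  cross = 1·0.5 − 1.5·14.5 = -21.2500; (r_i+r_j)·cross = 2.5·-21.2500 = -53.1250
edge 1: (1.5,0.5)→(12.5,10)  cross = 1.5·10 − 12.5·0.5 = 8.7500; (r_i+r_j)·cross = 14·8.7500 = 122.5000
edge 2: (12.5,10)→(20,36)  cross = 12.5·36 − 20·10 = 250.0000; (r_i+r_j)·cross = 32.5·250.0000 = 8125.0000
edge 3: (20,36)→(19,40)  cross = 20·40 − 19·36 = 116.0000; (r_i+r_j)·cross = 39·116.0000 = 4524.0000
edge 4: (19,40)→(13.5,37)  cross = 19·37 − 13.5·40 = 163.0000; (r_i+r_j)·cross = 32.5·163.0000 = 5297.5000
edge 5: (13.5,37)→(6.5,25.5)  cross = 13.5·25.5 − 6.5·37 = 103.7500; (r_i+r_j)·cross = 20·103.7500 = 2075.0000
edge 6: (6.5,25.5)→(4.5,22)  cross = 6.5·22 − 4.5·25.5 = 28.2500; (r_i+r_j)·cross = 11·28.2500 = 310.7500
edge 7: (4.5,22)→(1,14.5)  cross = 4.5·14.5 − 1·22 = 43.2500; (r_i+r_j)·cross = 5.5·43.2500 = 237.8750
Σcross = 691.7500 → A = |Σcross|/2 = 345.8750 mm²
Σ(r_i+r_j)·cross = 20639.5000 → first moment M = |Σ|/6 = 3439.9167
R_c = M/A = 3439.9167/345.8750 = 9.9455 mm
θ = 219° = 3.822271 rad
V = θ·R_c·A = 3.822271·9.9455·345.8750 = 13148.294 mm³

Volume = 13148.294 mm³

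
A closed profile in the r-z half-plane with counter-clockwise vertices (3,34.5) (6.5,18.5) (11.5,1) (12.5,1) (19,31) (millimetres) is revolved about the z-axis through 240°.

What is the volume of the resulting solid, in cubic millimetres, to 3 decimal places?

Volume = 13015.357 mm³

Profile (r,z), 5 vertices: (3,34.5) (6.5,18.5) (11.5,1) (12.5,1) (19,31)
edge 0: (3,34.5)→(6.5,18.5)  cross = 3·18.5 − 6.5·34.5 = -168.7500; (r_i+r_j)·cross = 9.5·-168.7500 = -1603.1250
edge 1: (6.5,18.5)→(11.5,1)  cross = 6.5·1 − 11.5·18.5 = -206.2500; (r_i+r_j)·cross = 18·-206.2500 = -3712.5000
edge 2: (11.5,1)→(12.5,1)  cross = 11.5·1 − 12.5·1 = -1.0000; (r_i+r_j)·cross = 24·-1.0000 = -24.0000
edge 3: (12.5,1)→(19,31)  cross = 12.5·31 − 19·1 = 368.5000; (r_i+r_j)·cross = 31.5·368.5000 = 11607.7500
edge 4: (19,31)→(3,34.5)  cross = 19·34.5 − 3·31 = 562.5000; (r_i+r_j)·cross = 22·562.5000 = 12375.0000
Σcross = 555.0000 → A = |Σcross|/2 = 277.5000 mm²
Σ(r_i+r_j)·cross = 18643.1250 → first moment M = |Σ|/6 = 3107.1875
R_c = M/A = 3107.1875/277.5000 = 11.1971 mm
θ = 240° = 4.188790 rad
V = θ·R_c·A = 4.188790·11.1971·277.5000 = 13015.357 mm³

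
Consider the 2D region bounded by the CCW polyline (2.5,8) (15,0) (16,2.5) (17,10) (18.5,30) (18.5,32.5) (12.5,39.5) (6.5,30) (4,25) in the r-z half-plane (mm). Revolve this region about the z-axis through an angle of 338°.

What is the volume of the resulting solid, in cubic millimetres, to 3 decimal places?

Volume = 28260.179 mm³

Profile (r,z), 9 vertices: (2.5,8) (15,0) (16,2.5) (17,10) (18.5,30) (18.5,32.5) (12.5,39.5) (6.5,30) (4,25)
edge 0: (2.5,8)→(15,0)  cross = 2.5·0 − 15·8 = -120.0000; (r_i+r_j)·cross = 17.5·-120.0000 = -2100.0000
edge 1: (15,0)→(16,2.5)  cross = 15·2.5 − 16·0 = 37.5000; (r_i+r_j)·cross = 31·37.5000 = 1162.5000
edge 2: (16,2.5)→(17,10)  cross = 16·10 − 17·2.5 = 117.5000; (r_i+r_j)·cross = 33·117.5000 = 3877.5000
edge 3: (17,10)→(18.5,30)  cross = 17·30 − 18.5·10 = 325.0000; (r_i+r_j)·cross = 35.5·325.0000 = 11537.5000
edge 4: (18.5,30)→(18.5,32.5)  cross = 18.5·32.5 − 18.5·30 = 46.2500; (r_i+r_j)·cross = 37·46.2500 = 1711.2500
edge 5: (18.5,32.5)→(12.5,39.5)  cross = 18.5·39.5 − 12.5·32.5 = 324.5000; (r_i+r_j)·cross = 31·324.5000 = 10059.5000
edge 6: (12.5,39.5)→(6.5,30)  cross = 12.5·30 − 6.5·39.5 = 118.2500; (r_i+r_j)·cross = 19·118.2500 = 2246.7500
edge 7: (6.5,30)→(4,25)  cross = 6.5·25 − 4·30 = 42.5000; (r_i+r_j)·cross = 10.5·42.5000 = 446.2500
edge 8: (4,25)→(2.5,8)  cross = 4·8 − 2.5·25 = -30.5000; (r_i+r_j)·cross = 6.5·-30.5000 = -198.2500
Σcross = 861.0000 → A = |Σcross|/2 = 430.5000 mm²
Σ(r_i+r_j)·cross = 28743.0000 → first moment M = |Σ|/6 = 4790.5000
R_c = M/A = 4790.5000/430.5000 = 11.1278 mm
θ = 338° = 5.899213 rad
V = θ·R_c·A = 5.899213·11.1278·430.5000 = 28260.179 mm³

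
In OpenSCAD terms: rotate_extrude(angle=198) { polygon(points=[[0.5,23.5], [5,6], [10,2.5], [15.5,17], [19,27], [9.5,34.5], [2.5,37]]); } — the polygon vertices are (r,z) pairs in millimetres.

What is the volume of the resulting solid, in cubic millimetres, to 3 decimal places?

Profile (r,z), 7 vertices: (0.5,23.5) (5,6) (10,2.5) (15.5,17) (19,27) (9.5,34.5) (2.5,37)
edge 0: (0.5,23.5)→(5,6)  cross = 0.5·6 − 5·23.5 = -114.5000; (r_i+r_j)·cross = 5.5·-114.5000 = -629.7500
edge 1: (5,6)→(10,2.5)  cross = 5·2.5 − 10·6 = -47.5000; (r_i+r_j)·cross = 15·-47.5000 = -712.5000
edge 2: (10,2.5)→(15.5,17)  cross = 10·17 − 15.5·2.5 = 131.2500; (r_i+r_j)·cross = 25.5·131.2500 = 3346.8750
edge 3: (15.5,17)→(19,27)  cross = 15.5·27 − 19·17 = 95.5000; (r_i+r_j)·cross = 34.5·95.5000 = 3294.7500
edge 4: (19,27)→(9.5,34.5)  cross = 19·34.5 − 9.5·27 = 399.0000; (r_i+r_j)·cross = 28.5·399.0000 = 11371.5000
edge 5: (9.5,34.5)→(2.5,37)  cross = 9.5·37 − 2.5·34.5 = 265.2500; (r_i+r_j)·cross = 12·265.2500 = 3183.0000
edge 6: (2.5,37)→(0.5,23.5)  cross = 2.5·23.5 − 0.5·37 = 40.2500; (r_i+r_j)·cross = 3·40.2500 = 120.7500
Σcross = 769.2500 → A = |Σcross|/2 = 384.6250 mm²
Σ(r_i+r_j)·cross = 19974.6250 → first moment M = |Σ|/6 = 3329.1042
R_c = M/A = 3329.1042/384.6250 = 8.6555 mm
θ = 198° = 3.455752 rad
V = θ·R_c·A = 3.455752·8.6555·384.6250 = 11504.558 mm³

Volume = 11504.558 mm³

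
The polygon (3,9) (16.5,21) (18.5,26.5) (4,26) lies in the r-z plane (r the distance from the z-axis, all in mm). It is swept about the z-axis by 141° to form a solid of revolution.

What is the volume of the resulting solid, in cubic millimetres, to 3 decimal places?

Profile (r,z), 4 vertices: (3,9) (16.5,21) (18.5,26.5) (4,26)
edge 0: (3,9)→(16.5,21)  cross = 3·21 − 16.5·9 = -85.5000; (r_i+r_j)·cross = 19.5·-85.5000 = -1667.2500
edge 1: (16.5,21)→(18.5,26.5)  cross = 16.5·26.5 − 18.5·21 = 48.7500; (r_i+r_j)·cross = 35·48.7500 = 1706.2500
edge 2: (18.5,26.5)→(4,26)  cross = 18.5·26 − 4·26.5 = 375.0000; (r_i+r_j)·cross = 22.5·375.0000 = 8437.5000
edge 3: (4,26)→(3,9)  cross = 4·9 − 3·26 = -42.0000; (r_i+r_j)·cross = 7·-42.0000 = -294.0000
Σcross = 296.2500 → A = |Σcross|/2 = 148.1250 mm²
Σ(r_i+r_j)·cross = 8182.5000 → first moment M = |Σ|/6 = 1363.7500
R_c = M/A = 1363.7500/148.1250 = 9.2068 mm
θ = 141° = 2.460914 rad
V = θ·R_c·A = 2.460914·9.2068·148.1250 = 3356.072 mm³

Volume = 3356.072 mm³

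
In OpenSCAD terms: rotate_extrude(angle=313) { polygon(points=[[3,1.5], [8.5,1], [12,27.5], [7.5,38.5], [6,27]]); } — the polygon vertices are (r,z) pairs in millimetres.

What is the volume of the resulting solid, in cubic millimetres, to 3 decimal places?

Volume = 7637.221 mm³

Profile (r,z), 5 vertices: (3,1.5) (8.5,1) (12,27.5) (7.5,38.5) (6,27)
edge 0: (3,1.5)→(8.5,1)  cross = 3·1 − 8.5·1.5 = -9.7500; (r_i+r_j)·cross = 11.5·-9.7500 = -112.1250
edge 1: (8.5,1)→(12,27.5)  cross = 8.5·27.5 − 12·1 = 221.7500; (r_i+r_j)·cross = 20.5·221.7500 = 4545.8750
edge 2: (12,27.5)→(7.5,38.5)  cross = 12·38.5 − 7.5·27.5 = 255.7500; (r_i+r_j)·cross = 19.5·255.7500 = 4987.1250
edge 3: (7.5,38.5)→(6,27)  cross = 7.5·27 − 6·38.5 = -28.5000; (r_i+r_j)·cross = 13.5·-28.5000 = -384.7500
edge 4: (6,27)→(3,1.5)  cross = 6·1.5 − 3·27 = -72.0000; (r_i+r_j)·cross = 9·-72.0000 = -648.0000
Σcross = 367.2500 → A = |Σcross|/2 = 183.6250 mm²
Σ(r_i+r_j)·cross = 8388.1250 → first moment M = |Σ|/6 = 1398.0208
R_c = M/A = 1398.0208/183.6250 = 7.6135 mm
θ = 313° = 5.462881 rad
V = θ·R_c·A = 5.462881·7.6135·183.6250 = 7637.221 mm³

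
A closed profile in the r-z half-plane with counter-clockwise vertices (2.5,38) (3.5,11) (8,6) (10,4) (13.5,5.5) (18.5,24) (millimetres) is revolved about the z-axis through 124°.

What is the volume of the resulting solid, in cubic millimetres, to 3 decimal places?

Volume = 6756.298 mm³

Profile (r,z), 6 vertices: (2.5,38) (3.5,11) (8,6) (10,4) (13.5,5.5) (18.5,24)
edge 0: (2.5,38)→(3.5,11)  cross = 2.5·11 − 3.5·38 = -105.5000; (r_i+r_j)·cross = 6·-105.5000 = -633.0000
edge 1: (3.5,11)→(8,6)  cross = 3.5·6 − 8·11 = -67.0000; (r_i+r_j)·cross = 11.5·-67.0000 = -770.5000
edge 2: (8,6)→(10,4)  cross = 8·4 − 10·6 = -28.0000; (r_i+r_j)·cross = 18·-28.0000 = -504.0000
edge 3: (10,4)→(13.5,5.5)  cross = 10·5.5 − 13.5·4 = 1.0000; (r_i+r_j)·cross = 23.5·1.0000 = 23.5000
edge 4: (13.5,5.5)→(18.5,24)  cross = 13.5·24 − 18.5·5.5 = 222.2500; (r_i+r_j)·cross = 32·222.2500 = 7112.0000
edge 5: (18.5,24)→(2.5,38)  cross = 18.5·38 − 2.5·24 = 643.0000; (r_i+r_j)·cross = 21·643.0000 = 13503.0000
Σcross = 665.7500 → A = |Σcross|/2 = 332.8750 mm²
Σ(r_i+r_j)·cross = 18731.0000 → first moment M = |Σ|/6 = 3121.8333
R_c = M/A = 3121.8333/332.8750 = 9.3784 mm
θ = 124° = 2.164208 rad
V = θ·R_c·A = 2.164208·9.3784·332.8750 = 6756.298 mm³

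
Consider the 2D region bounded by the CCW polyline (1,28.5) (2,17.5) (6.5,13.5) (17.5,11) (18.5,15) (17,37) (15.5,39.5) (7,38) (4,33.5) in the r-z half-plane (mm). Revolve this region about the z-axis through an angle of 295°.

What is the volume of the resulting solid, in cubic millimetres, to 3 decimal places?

Profile (r,z), 9 vertices: (1,28.5) (2,17.5) (6.5,13.5) (17.5,11) (18.5,15) (17,37) (15.5,39.5) (7,38) (4,33.5)
edge 0: (1,28.5)→(2,17.5)  cross = 1·17.5 − 2·28.5 = -39.5000; (r_i+r_j)·cross = 3·-39.5000 = -118.5000
edge 1: (2,17.5)→(6.5,13.5)  cross = 2·13.5 − 6.5·17.5 = -86.7500; (r_i+r_j)·cross = 8.5·-86.7500 = -737.3750
edge 2: (6.5,13.5)→(17.5,11)  cross = 6.5·11 − 17.5·13.5 = -164.7500; (r_i+r_j)·cross = 24·-164.7500 = -3954.0000
edge 3: (17.5,11)→(18.5,15)  cross = 17.5·15 − 18.5·11 = 59.0000; (r_i+r_j)·cross = 36·59.0000 = 2124.0000
edge 4: (18.5,15)→(17,37)  cross = 18.5·37 − 17·15 = 429.5000; (r_i+r_j)·cross = 35.5·429.5000 = 15247.2500
edge 5: (17,37)→(15.5,39.5)  cross = 17·39.5 − 15.5·37 = 98.0000; (r_i+r_j)·cross = 32.5·98.0000 = 3185.0000
edge 6: (15.5,39.5)→(7,38)  cross = 15.5·38 − 7·39.5 = 312.5000; (r_i+r_j)·cross = 22.5·312.5000 = 7031.2500
edge 7: (7,38)→(4,33.5)  cross = 7·33.5 − 4·38 = 82.5000; (r_i+r_j)·cross = 11·82.5000 = 907.5000
edge 8: (4,33.5)→(1,28.5)  cross = 4·28.5 − 1·33.5 = 80.5000; (r_i+r_j)·cross = 5·80.5000 = 402.5000
Σcross = 771.0000 → A = |Σcross|/2 = 385.5000 mm²
Σ(r_i+r_j)·cross = 24087.6250 → first moment M = |Σ|/6 = 4014.6042
R_c = M/A = 4014.6042/385.5000 = 10.4140 mm
θ = 295° = 5.148721 rad
V = θ·R_c·A = 5.148721·10.4140·385.5000 = 20670.078 mm³

Volume = 20670.078 mm³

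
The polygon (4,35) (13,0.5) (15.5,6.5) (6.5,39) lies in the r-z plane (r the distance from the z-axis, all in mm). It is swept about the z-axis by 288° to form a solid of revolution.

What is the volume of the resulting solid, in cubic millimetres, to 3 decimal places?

Profile (r,z), 4 vertices: (4,35) (13,0.5) (15.5,6.5) (6.5,39)
edge 0: (4,35)→(13,0.5)  cross = 4·0.5 − 13·35 = -453.0000; (r_i+r_j)·cross = 17·-453.0000 = -7701.0000
edge 1: (13,0.5)→(15.5,6.5)  cross = 13·6.5 − 15.5·0.5 = 76.7500; (r_i+r_j)·cross = 28.5·76.7500 = 2187.3750
edge 2: (15.5,6.5)→(6.5,39)  cross = 15.5·39 − 6.5·6.5 = 562.2500; (r_i+r_j)·cross = 22·562.2500 = 12369.5000
edge 3: (6.5,39)→(4,35)  cross = 6.5·35 − 4·39 = 71.5000; (r_i+r_j)·cross = 10.5·71.5000 = 750.7500
Σcross = 257.5000 → A = |Σcross|/2 = 128.7500 mm²
Σ(r_i+r_j)·cross = 7606.6250 → first moment M = |Σ|/6 = 1267.7708
R_c = M/A = 1267.7708/128.7500 = 9.8468 mm
θ = 288° = 5.026548 rad
V = θ·R_c·A = 5.026548·9.8468·128.7500 = 6372.511 mm³

Volume = 6372.511 mm³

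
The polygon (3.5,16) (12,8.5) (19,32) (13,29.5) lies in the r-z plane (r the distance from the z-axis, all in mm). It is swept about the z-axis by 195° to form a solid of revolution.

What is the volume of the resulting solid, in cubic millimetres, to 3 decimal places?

Profile (r,z), 4 vertices: (3.5,16) (12,8.5) (19,32) (13,29.5)
edge 0: (3.5,16)→(12,8.5)  cross = 3.5·8.5 − 12·16 = -162.2500; (r_i+r_j)·cross = 15.5·-162.2500 = -2514.8750
edge 1: (12,8.5)→(19,32)  cross = 12·32 − 19·8.5 = 222.5000; (r_i+r_j)·cross = 31·222.5000 = 6897.5000
edge 2: (19,32)→(13,29.5)  cross = 19·29.5 − 13·32 = 144.5000; (r_i+r_j)·cross = 32·144.5000 = 4624.0000
edge 3: (13,29.5)→(3.5,16)  cross = 13·16 − 3.5·29.5 = 104.7500; (r_i+r_j)·cross = 16.5·104.7500 = 1728.3750
Σcross = 309.5000 → A = |Σcross|/2 = 154.7500 mm²
Σ(r_i+r_j)·cross = 10735.0000 → first moment M = |Σ|/6 = 1789.1667
R_c = M/A = 1789.1667/154.7500 = 11.5617 mm
θ = 195° = 3.403392 rad
V = θ·R_c·A = 3.403392·11.5617·154.7500 = 6089.236 mm³

Volume = 6089.236 mm³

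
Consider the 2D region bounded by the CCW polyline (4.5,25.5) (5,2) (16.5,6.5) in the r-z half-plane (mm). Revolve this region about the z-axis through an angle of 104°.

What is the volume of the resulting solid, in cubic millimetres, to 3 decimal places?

Profile (r,z), 3 vertices: (4.5,25.5) (5,2) (16.5,6.5)
edge 0: (4.5,25.5)→(5,2)  cross = 4.5·2 − 5·25.5 = -118.5000; (r_i+r_j)·cross = 9.5·-118.5000 = -1125.7500
edge 1: (5,2)→(16.5,6.5)  cross = 5·6.5 − 16.5·2 = -0.5000; (r_i+r_j)·cross = 21.5·-0.5000 = -10.7500
edge 2: (16.5,6.5)→(4.5,25.5)  cross = 16.5·25.5 − 4.5·6.5 = 391.5000; (r_i+r_j)·cross = 21·391.5000 = 8221.5000
Σcross = 272.5000 → A = |Σcross|/2 = 136.2500 mm²
Σ(r_i+r_j)·cross = 7085.0000 → first moment M = |Σ|/6 = 1180.8333
R_c = M/A = 1180.8333/136.2500 = 8.6667 mm
θ = 104° = 1.815142 rad
V = θ·R_c·A = 1.815142·8.6667·136.2500 = 2143.381 mm³

Volume = 2143.381 mm³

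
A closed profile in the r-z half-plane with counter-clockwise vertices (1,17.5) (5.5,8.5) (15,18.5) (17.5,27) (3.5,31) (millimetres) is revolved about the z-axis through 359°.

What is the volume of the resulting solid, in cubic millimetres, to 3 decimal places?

Volume = 11577.506 mm³

Profile (r,z), 5 vertices: (1,17.5) (5.5,8.5) (15,18.5) (17.5,27) (3.5,31)
edge 0: (1,17.5)→(5.5,8.5)  cross = 1·8.5 − 5.5·17.5 = -87.7500; (r_i+r_j)·cross = 6.5·-87.7500 = -570.3750
edge 1: (5.5,8.5)→(15,18.5)  cross = 5.5·18.5 − 15·8.5 = -25.7500; (r_i+r_j)·cross = 20.5·-25.7500 = -527.8750
edge 2: (15,18.5)→(17.5,27)  cross = 15·27 − 17.5·18.5 = 81.2500; (r_i+r_j)·cross = 32.5·81.2500 = 2640.6250
edge 3: (17.5,27)→(3.5,31)  cross = 17.5·31 − 3.5·27 = 448.0000; (r_i+r_j)·cross = 21·448.0000 = 9408.0000
edge 4: (3.5,31)→(1,17.5)  cross = 3.5·17.5 − 1·31 = 30.2500; (r_i+r_j)·cross = 4.5·30.2500 = 136.1250
Σcross = 446.0000 → A = |Σcross|/2 = 223.0000 mm²
Σ(r_i+r_j)·cross = 11086.5000 → first moment M = |Σ|/6 = 1847.7500
R_c = M/A = 1847.7500/223.0000 = 8.2859 mm
θ = 359° = 6.265732 rad
V = θ·R_c·A = 6.265732·8.2859·223.0000 = 11577.506 mm³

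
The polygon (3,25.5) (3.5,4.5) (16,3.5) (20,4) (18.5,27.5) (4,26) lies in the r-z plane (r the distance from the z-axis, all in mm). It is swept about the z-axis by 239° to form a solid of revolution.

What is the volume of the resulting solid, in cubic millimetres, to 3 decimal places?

Profile (r,z), 6 vertices: (3,25.5) (3.5,4.5) (16,3.5) (20,4) (18.5,27.5) (4,26)
edge 0: (3,25.5)→(3.5,4.5)  cross = 3·4.5 − 3.5·25.5 = -75.7500; (r_i+r_j)·cross = 6.5·-75.7500 = -492.3750
edge 1: (3.5,4.5)→(16,3.5)  cross = 3.5·3.5 − 16·4.5 = -59.7500; (r_i+r_j)·cross = 19.5·-59.7500 = -1165.1250
edge 2: (16,3.5)→(20,4)  cross = 16·4 − 20·3.5 = -6.0000; (r_i+r_j)·cross = 36·-6.0000 = -216.0000
edge 3: (20,4)→(18.5,27.5)  cross = 20·27.5 − 18.5·4 = 476.0000; (r_i+r_j)·cross = 38.5·476.0000 = 18326.0000
edge 4: (18.5,27.5)→(4,26)  cross = 18.5·26 − 4·27.5 = 371.0000; (r_i+r_j)·cross = 22.5·371.0000 = 8347.5000
edge 5: (4,26)→(3,25.5)  cross = 4·25.5 − 3·26 = 24.0000; (r_i+r_j)·cross = 7·24.0000 = 168.0000
Σcross = 729.5000 → A = |Σcross|/2 = 364.7500 mm²
Σ(r_i+r_j)·cross = 24968.0000 → first moment M = |Σ|/6 = 4161.3333
R_c = M/A = 4161.3333/364.7500 = 11.4087 mm
θ = 239° = 4.171337 rad
V = θ·R_c·A = 4.171337·11.4087·364.7500 = 17358.323 mm³

Volume = 17358.323 mm³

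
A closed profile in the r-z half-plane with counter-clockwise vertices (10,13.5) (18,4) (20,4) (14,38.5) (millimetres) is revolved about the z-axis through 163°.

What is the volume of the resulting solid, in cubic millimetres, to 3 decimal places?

Profile (r,z), 4 vertices: (10,13.5) (18,4) (20,4) (14,38.5)
edge 0: (10,13.5)→(18,4)  cross = 10·4 − 18·13.5 = -203.0000; (r_i+r_j)·cross = 28·-203.0000 = -5684.0000
edge 1: (18,4)→(20,4)  cross = 18·4 − 20·4 = -8.0000; (r_i+r_j)·cross = 38·-8.0000 = -304.0000
edge 2: (20,4)→(14,38.5)  cross = 20·38.5 − 14·4 = 714.0000; (r_i+r_j)·cross = 34·714.0000 = 24276.0000
edge 3: (14,38.5)→(10,13.5)  cross = 14·13.5 − 10·38.5 = -196.0000; (r_i+r_j)·cross = 24·-196.0000 = -4704.0000
Σcross = 307.0000 → A = |Σcross|/2 = 153.5000 mm²
Σ(r_i+r_j)·cross = 13584.0000 → first moment M = |Σ|/6 = 2264.0000
R_c = M/A = 2264.0000/153.5000 = 14.7492 mm
θ = 163° = 2.844887 rad
V = θ·R_c·A = 2.844887·14.7492·153.5000 = 6440.823 mm³

Volume = 6440.823 mm³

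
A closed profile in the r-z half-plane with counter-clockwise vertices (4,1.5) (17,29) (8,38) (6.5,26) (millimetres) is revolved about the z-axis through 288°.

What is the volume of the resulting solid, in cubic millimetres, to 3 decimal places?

Profile (r,z), 4 vertices: (4,1.5) (17,29) (8,38) (6.5,26)
edge 0: (4,1.5)→(17,29)  cross = 4·29 − 17·1.5 = 90.5000; (r_i+r_j)·cross = 21·90.5000 = 1900.5000
edge 1: (17,29)→(8,38)  cross = 17·38 − 8·29 = 414.0000; (r_i+r_j)·cross = 25·414.0000 = 10350.0000
edge 2: (8,38)→(6.5,26)  cross = 8·26 − 6.5·38 = -39.0000; (r_i+r_j)·cross = 14.5·-39.0000 = -565.5000
edge 3: (6.5,26)→(4,1.5)  cross = 6.5·1.5 − 4·26 = -94.2500; (r_i+r_j)·cross = 10.5·-94.2500 = -989.6250
Σcross = 371.2500 → A = |Σcross|/2 = 185.6250 mm²
Σ(r_i+r_j)·cross = 10695.3750 → first moment M = |Σ|/6 = 1782.5625
R_c = M/A = 1782.5625/185.6250 = 9.6030 mm
θ = 288° = 5.026548 rad
V = θ·R_c·A = 5.026548·9.6030·185.6250 = 8960.136 mm³

Volume = 8960.136 mm³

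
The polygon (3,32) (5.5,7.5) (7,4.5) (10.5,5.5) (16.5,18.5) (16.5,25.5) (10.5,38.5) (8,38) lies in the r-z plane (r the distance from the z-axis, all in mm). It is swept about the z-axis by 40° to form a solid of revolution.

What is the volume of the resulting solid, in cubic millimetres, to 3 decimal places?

Profile (r,z), 8 vertices: (3,32) (5.5,7.5) (7,4.5) (10.5,5.5) (16.5,18.5) (16.5,25.5) (10.5,38.5) (8,38)
edge 0: (3,32)→(5.5,7.5)  cross = 3·7.5 − 5.5·32 = -153.5000; (r_i+r_j)·cross = 8.5·-153.5000 = -1304.7500
edge 1: (5.5,7.5)→(7,4.5)  cross = 5.5·4.5 − 7·7.5 = -27.7500; (r_i+r_j)·cross = 12.5·-27.7500 = -346.8750
edge 2: (7,4.5)→(10.5,5.5)  cross = 7·5.5 − 10.5·4.5 = -8.7500; (r_i+r_j)·cross = 17.5·-8.7500 = -153.1250
edge 3: (10.5,5.5)→(16.5,18.5)  cross = 10.5·18.5 − 16.5·5.5 = 103.5000; (r_i+r_j)·cross = 27·103.5000 = 2794.5000
edge 4: (16.5,18.5)→(16.5,25.5)  cross = 16.5·25.5 − 16.5·18.5 = 115.5000; (r_i+r_j)·cross = 33·115.5000 = 3811.5000
edge 5: (16.5,25.5)→(10.5,38.5)  cross = 16.5·38.5 − 10.5·25.5 = 367.5000; (r_i+r_j)·cross = 27·367.5000 = 9922.5000
edge 6: (10.5,38.5)→(8,38)  cross = 10.5·38 − 8·38.5 = 91.0000; (r_i+r_j)·cross = 18.5·91.0000 = 1683.5000
edge 7: (8,38)→(3,32)  cross = 8·32 − 3·38 = 142.0000; (r_i+r_j)·cross = 11·142.0000 = 1562.0000
Σcross = 629.5000 → A = |Σcross|/2 = 314.7500 mm²
Σ(r_i+r_j)·cross = 17969.2500 → first moment M = |Σ|/6 = 2994.8750
R_c = M/A = 2994.8750/314.7500 = 9.5151 mm
θ = 40° = 0.698132 rad
V = θ·R_c·A = 0.698132·9.5151·314.7500 = 2090.817 mm³

Volume = 2090.817 mm³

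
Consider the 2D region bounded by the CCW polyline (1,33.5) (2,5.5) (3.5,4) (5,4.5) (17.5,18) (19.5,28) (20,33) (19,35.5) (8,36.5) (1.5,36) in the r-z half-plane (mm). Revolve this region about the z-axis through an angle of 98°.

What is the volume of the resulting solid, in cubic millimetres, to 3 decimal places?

Volume = 7114.467 mm³

Profile (r,z), 10 vertices: (1,33.5) (2,5.5) (3.5,4) (5,4.5) (17.5,18) (19.5,28) (20,33) (19,35.5) (8,36.5) (1.5,36)
edge 0: (1,33.5)→(2,5.5)  cross = 1·5.5 − 2·33.5 = -61.5000; (r_i+r_j)·cross = 3·-61.5000 = -184.5000
edge 1: (2,5.5)→(3.5,4)  cross = 2·4 − 3.5·5.5 = -11.2500; (r_i+r_j)·cross = 5.5·-11.2500 = -61.8750
edge 2: (3.5,4)→(5,4.5)  cross = 3.5·4.5 − 5·4 = -4.2500; (r_i+r_j)·cross = 8.5·-4.2500 = -36.1250
edge 3: (5,4.5)→(17.5,18)  cross = 5·18 − 17.5·4.5 = 11.2500; (r_i+r_j)·cross = 22.5·11.2500 = 253.1250
edge 4: (17.5,18)→(19.5,28)  cross = 17.5·28 − 19.5·18 = 139.0000; (r_i+r_j)·cross = 37·139.0000 = 5143.0000
edge 5: (19.5,28)→(20,33)  cross = 19.5·33 − 20·28 = 83.5000; (r_i+r_j)·cross = 39.5·83.5000 = 3298.2500
edge 6: (20,33)→(19,35.5)  cross = 20·35.5 − 19·33 = 83.0000; (r_i+r_j)·cross = 39·83.0000 = 3237.0000
edge 7: (19,35.5)→(8,36.5)  cross = 19·36.5 − 8·35.5 = 409.5000; (r_i+r_j)·cross = 27·409.5000 = 11056.5000
edge 8: (8,36.5)→(1.5,36)  cross = 8·36 − 1.5·36.5 = 233.2500; (r_i+r_j)·cross = 9.5·233.2500 = 2215.8750
edge 9: (1.5,36)→(1,33.5)  cross = 1.5·33.5 − 1·36 = 14.2500; (r_i+r_j)·cross = 2.5·14.2500 = 35.6250
Σcross = 896.7500 → A = |Σcross|/2 = 448.3750 mm²
Σ(r_i+r_j)·cross = 24956.8750 → first moment M = |Σ|/6 = 4159.4792
R_c = M/A = 4159.4792/448.3750 = 9.2768 mm
θ = 98° = 1.710423 rad
V = θ·R_c·A = 1.710423·9.2768·448.3750 = 7114.467 mm³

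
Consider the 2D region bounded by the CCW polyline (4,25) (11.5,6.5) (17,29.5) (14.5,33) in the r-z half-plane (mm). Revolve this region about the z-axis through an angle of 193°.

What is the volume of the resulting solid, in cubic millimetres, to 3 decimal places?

Profile (r,z), 4 vertices: (4,25) (11.5,6.5) (17,29.5) (14.5,33)
edge 0: (4,25)→(11.5,6.5)  cross = 4·6.5 − 11.5·25 = -261.5000; (r_i+r_j)·cross = 15.5·-261.5000 = -4053.2500
edge 1: (11.5,6.5)→(17,29.5)  cross = 11.5·29.5 − 17·6.5 = 228.7500; (r_i+r_j)·cross = 28.5·228.7500 = 6519.3750
edge 2: (17,29.5)→(14.5,33)  cross = 17·33 − 14.5·29.5 = 133.2500; (r_i+r_j)·cross = 31.5·133.2500 = 4197.3750
edge 3: (14.5,33)→(4,25)  cross = 14.5·25 − 4·33 = 230.5000; (r_i+r_j)·cross = 18.5·230.5000 = 4264.2500
Σcross = 331.0000 → A = |Σcross|/2 = 165.5000 mm²
Σ(r_i+r_j)·cross = 10927.7500 → first moment M = |Σ|/6 = 1821.2917
R_c = M/A = 1821.2917/165.5000 = 11.0048 mm
θ = 193° = 3.368485 rad
V = θ·R_c·A = 3.368485·11.0048·165.5000 = 6134.994 mm³

Volume = 6134.994 mm³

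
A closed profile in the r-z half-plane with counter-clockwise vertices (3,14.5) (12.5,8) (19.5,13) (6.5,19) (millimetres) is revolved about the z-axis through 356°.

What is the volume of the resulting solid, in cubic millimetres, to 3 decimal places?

Profile (r,z), 4 vertices: (3,14.5) (12.5,8) (19.5,13) (6.5,19)
edge 0: (3,14.5)→(12.5,8)  cross = 3·8 − 12.5·14.5 = -157.2500; (r_i+r_j)·cross = 15.5·-157.2500 = -2437.3750
edge 1: (12.5,8)→(19.5,13)  cross = 12.5·13 − 19.5·8 = 6.5000; (r_i+r_j)·cross = 32·6.5000 = 208.0000
edge 2: (19.5,13)→(6.5,19)  cross = 19.5·19 − 6.5·13 = 286.0000; (r_i+r_j)·cross = 26·286.0000 = 7436.0000
edge 3: (6.5,19)→(3,14.5)  cross = 6.5·14.5 − 3·19 = 37.2500; (r_i+r_j)·cross = 9.5·37.2500 = 353.8750
Σcross = 172.5000 → A = |Σcross|/2 = 86.2500 mm²
Σ(r_i+r_j)·cross = 5560.5000 → first moment M = |Σ|/6 = 926.7500
R_c = M/A = 926.7500/86.2500 = 10.7449 mm
θ = 356° = 6.213372 rad
V = θ·R_c·A = 6.213372·10.7449·86.2500 = 5758.243 mm³

Volume = 5758.243 mm³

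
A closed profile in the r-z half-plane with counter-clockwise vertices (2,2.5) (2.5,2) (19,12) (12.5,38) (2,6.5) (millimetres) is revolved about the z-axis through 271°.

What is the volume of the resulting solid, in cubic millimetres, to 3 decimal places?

Volume = 14094.930 mm³

Profile (r,z), 5 vertices: (2,2.5) (2.5,2) (19,12) (12.5,38) (2,6.5)
edge 0: (2,2.5)→(2.5,2)  cross = 2·2 − 2.5·2.5 = -2.2500; (r_i+r_j)·cross = 4.5·-2.2500 = -10.1250
edge 1: (2.5,2)→(19,12)  cross = 2.5·12 − 19·2 = -8.0000; (r_i+r_j)·cross = 21.5·-8.0000 = -172.0000
edge 2: (19,12)→(12.5,38)  cross = 19·38 − 12.5·12 = 572.0000; (r_i+r_j)·cross = 31.5·572.0000 = 18018.0000
edge 3: (12.5,38)→(2,6.5)  cross = 12.5·6.5 − 2·38 = 5.2500; (r_i+r_j)·cross = 14.5·5.2500 = 76.1250
edge 4: (2,6.5)→(2,2.5)  cross = 2·2.5 − 2·6.5 = -8.0000; (r_i+r_j)·cross = 4·-8.0000 = -32.0000
Σcross = 559.0000 → A = |Σcross|/2 = 279.5000 mm²
Σ(r_i+r_j)·cross = 17880.0000 → first moment M = |Σ|/6 = 2980.0000
R_c = M/A = 2980.0000/279.5000 = 10.6619 mm
θ = 271° = 4.729842 rad
V = θ·R_c·A = 4.729842·10.6619·279.5000 = 14094.930 mm³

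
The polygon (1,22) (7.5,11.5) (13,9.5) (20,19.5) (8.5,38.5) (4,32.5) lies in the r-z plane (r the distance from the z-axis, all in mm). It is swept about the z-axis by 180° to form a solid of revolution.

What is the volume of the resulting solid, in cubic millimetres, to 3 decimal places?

Profile (r,z), 6 vertices: (1,22) (7.5,11.5) (13,9.5) (20,19.5) (8.5,38.5) (4,32.5)
edge 0: (1,22)→(7.5,11.5)  cross = 1·11.5 − 7.5·22 = -153.5000; (r_i+r_j)·cross = 8.5·-153.5000 = -1304.7500
edge 1: (7.5,11.5)→(13,9.5)  cross = 7.5·9.5 − 13·11.5 = -78.2500; (r_i+r_j)·cross = 20.5·-78.2500 = -1604.1250
edge 2: (13,9.5)→(20,19.5)  cross = 13·19.5 − 20·9.5 = 63.5000; (r_i+r_j)·cross = 33·63.5000 = 2095.5000
edge 3: (20,19.5)→(8.5,38.5)  cross = 20·38.5 − 8.5·19.5 = 604.2500; (r_i+r_j)·cross = 28.5·604.2500 = 17221.1250
edge 4: (8.5,38.5)→(4,32.5)  cross = 8.5·32.5 − 4·38.5 = 122.2500; (r_i+r_j)·cross = 12.5·122.2500 = 1528.1250
edge 5: (4,32.5)→(1,22)  cross = 4·22 − 1·32.5 = 55.5000; (r_i+r_j)·cross = 5·55.5000 = 277.5000
Σcross = 613.7500 → A = |Σcross|/2 = 306.8750 mm²
Σ(r_i+r_j)·cross = 18213.3750 → first moment M = |Σ|/6 = 3035.5625
R_c = M/A = 3035.5625/306.8750 = 9.8919 mm
θ = 180° = 3.141593 rad
V = θ·R_c·A = 3.141593·9.8919·306.8750 = 9536.501 mm³

Volume = 9536.501 mm³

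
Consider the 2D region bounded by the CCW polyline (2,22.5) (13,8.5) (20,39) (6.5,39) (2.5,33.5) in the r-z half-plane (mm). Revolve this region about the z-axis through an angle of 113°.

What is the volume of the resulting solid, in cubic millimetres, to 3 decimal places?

Volume = 7223.140 mm³

Profile (r,z), 5 vertices: (2,22.5) (13,8.5) (20,39) (6.5,39) (2.5,33.5)
edge 0: (2,22.5)→(13,8.5)  cross = 2·8.5 − 13·22.5 = -275.5000; (r_i+r_j)·cross = 15·-275.5000 = -4132.5000
edge 1: (13,8.5)→(20,39)  cross = 13·39 − 20·8.5 = 337.0000; (r_i+r_j)·cross = 33·337.0000 = 11121.0000
edge 2: (20,39)→(6.5,39)  cross = 20·39 − 6.5·39 = 526.5000; (r_i+r_j)·cross = 26.5·526.5000 = 13952.2500
edge 3: (6.5,39)→(2.5,33.5)  cross = 6.5·33.5 − 2.5·39 = 120.2500; (r_i+r_j)·cross = 9·120.2500 = 1082.2500
edge 4: (2.5,33.5)→(2,22.5)  cross = 2.5·22.5 − 2·33.5 = -10.7500; (r_i+r_j)·cross = 4.5·-10.7500 = -48.3750
Σcross = 697.5000 → A = |Σcross|/2 = 348.7500 mm²
Σ(r_i+r_j)·cross = 21974.6250 → first moment M = |Σ|/6 = 3662.4375
R_c = M/A = 3662.4375/348.7500 = 10.5016 mm
θ = 113° = 1.972222 rad
V = θ·R_c·A = 1.972222·10.5016·348.7500 = 7223.140 mm³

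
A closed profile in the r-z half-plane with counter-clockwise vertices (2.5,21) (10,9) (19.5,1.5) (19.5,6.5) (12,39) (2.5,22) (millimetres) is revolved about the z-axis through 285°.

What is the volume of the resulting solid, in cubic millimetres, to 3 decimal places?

Volume = 17098.358 mm³

Profile (r,z), 6 vertices: (2.5,21) (10,9) (19.5,1.5) (19.5,6.5) (12,39) (2.5,22)
edge 0: (2.5,21)→(10,9)  cross = 2.5·9 − 10·21 = -187.5000; (r_i+r_j)·cross = 12.5·-187.5000 = -2343.7500
edge 1: (10,9)→(19.5,1.5)  cross = 10·1.5 − 19.5·9 = -160.5000; (r_i+r_j)·cross = 29.5·-160.5000 = -4734.7500
edge 2: (19.5,1.5)→(19.5,6.5)  cross = 19.5·6.5 − 19.5·1.5 = 97.5000; (r_i+r_j)·cross = 39·97.5000 = 3802.5000
edge 3: (19.5,6.5)→(12,39)  cross = 19.5·39 − 12·6.5 = 682.5000; (r_i+r_j)·cross = 31.5·682.5000 = 21498.7500
edge 4: (12,39)→(2.5,22)  cross = 12·22 − 2.5·39 = 166.5000; (r_i+r_j)·cross = 14.5·166.5000 = 2414.2500
edge 5: (2.5,22)→(2.5,21)  cross = 2.5·21 − 2.5·22 = -2.5000; (r_i+r_j)·cross = 5·-2.5000 = -12.5000
Σcross = 596.0000 → A = |Σcross|/2 = 298.0000 mm²
Σ(r_i+r_j)·cross = 20624.5000 → first moment M = |Σ|/6 = 3437.4167
R_c = M/A = 3437.4167/298.0000 = 11.5350 mm
θ = 285° = 4.974188 rad
V = θ·R_c·A = 4.974188·11.5350·298.0000 = 17098.358 mm³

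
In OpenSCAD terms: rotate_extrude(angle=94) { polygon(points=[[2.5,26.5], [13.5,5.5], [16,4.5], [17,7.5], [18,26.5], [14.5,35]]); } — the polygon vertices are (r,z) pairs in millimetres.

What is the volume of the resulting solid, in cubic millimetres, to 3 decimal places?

Volume = 5250.429 mm³

Profile (r,z), 6 vertices: (2.5,26.5) (13.5,5.5) (16,4.5) (17,7.5) (18,26.5) (14.5,35)
edge 0: (2.5,26.5)→(13.5,5.5)  cross = 2.5·5.5 − 13.5·26.5 = -344.0000; (r_i+r_j)·cross = 16·-344.0000 = -5504.0000
edge 1: (13.5,5.5)→(16,4.5)  cross = 13.5·4.5 − 16·5.5 = -27.2500; (r_i+r_j)·cross = 29.5·-27.2500 = -803.8750
edge 2: (16,4.5)→(17,7.5)  cross = 16·7.5 − 17·4.5 = 43.5000; (r_i+r_j)·cross = 33·43.5000 = 1435.5000
edge 3: (17,7.5)→(18,26.5)  cross = 17·26.5 − 18·7.5 = 315.5000; (r_i+r_j)·cross = 35·315.5000 = 11042.5000
edge 4: (18,26.5)→(14.5,35)  cross = 18·35 − 14.5·26.5 = 245.7500; (r_i+r_j)·cross = 32.5·245.7500 = 7986.8750
edge 5: (14.5,35)→(2.5,26.5)  cross = 14.5·26.5 − 2.5·35 = 296.7500; (r_i+r_j)·cross = 17·296.7500 = 5044.7500
Σcross = 530.2500 → A = |Σcross|/2 = 265.1250 mm²
Σ(r_i+r_j)·cross = 19201.7500 → first moment M = |Σ|/6 = 3200.2917
R_c = M/A = 3200.2917/265.1250 = 12.0709 mm
θ = 94° = 1.640609 rad
V = θ·R_c·A = 1.640609·12.0709·265.1250 = 5250.429 mm³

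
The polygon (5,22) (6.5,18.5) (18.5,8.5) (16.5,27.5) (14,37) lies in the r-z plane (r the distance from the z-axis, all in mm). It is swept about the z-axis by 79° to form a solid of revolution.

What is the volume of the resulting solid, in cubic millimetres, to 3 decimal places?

Profile (r,z), 5 vertices: (5,22) (6.5,18.5) (18.5,8.5) (16.5,27.5) (14,37)
edge 0: (5,22)→(6.5,18.5)  cross = 5·18.5 − 6.5·22 = -50.5000; (r_i+r_j)·cross = 11.5·-50.5000 = -580.7500
edge 1: (6.5,18.5)→(18.5,8.5)  cross = 6.5·8.5 − 18.5·18.5 = -287.0000; (r_i+r_j)·cross = 25·-287.0000 = -7175.0000
edge 2: (18.5,8.5)→(16.5,27.5)  cross = 18.5·27.5 − 16.5·8.5 = 368.5000; (r_i+r_j)·cross = 35·368.5000 = 12897.5000
edge 3: (16.5,27.5)→(14,37)  cross = 16.5·37 − 14·27.5 = 225.5000; (r_i+r_j)·cross = 30.5·225.5000 = 6877.7500
edge 4: (14,37)→(5,22)  cross = 14·22 − 5·37 = 123.0000; (r_i+r_j)·cross = 19·123.0000 = 2337.0000
Σcross = 379.5000 → A = |Σcross|/2 = 189.7500 mm²
Σ(r_i+r_j)·cross = 14356.5000 → first moment M = |Σ|/6 = 2392.7500
R_c = M/A = 2392.7500/189.7500 = 12.6100 mm
θ = 79° = 1.378810 rad
V = θ·R_c·A = 1.378810·12.6100·189.7500 = 3299.148 mm³

Volume = 3299.148 mm³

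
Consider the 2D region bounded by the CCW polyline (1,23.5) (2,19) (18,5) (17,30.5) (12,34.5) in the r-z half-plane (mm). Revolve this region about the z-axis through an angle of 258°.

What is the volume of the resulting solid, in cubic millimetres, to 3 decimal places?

Profile (r,z), 5 vertices: (1,23.5) (2,19) (18,5) (17,30.5) (12,34.5)
edge 0: (1,23.5)→(2,19)  cross = 1·19 − 2·23.5 = -28.0000; (r_i+r_j)·cross = 3·-28.0000 = -84.0000
edge 1: (2,19)→(18,5)  cross = 2·5 − 18·19 = -332.0000; (r_i+r_j)·cross = 20·-332.0000 = -6640.0000
edge 2: (18,5)→(17,30.5)  cross = 18·30.5 − 17·5 = 464.0000; (r_i+r_j)·cross = 35·464.0000 = 16240.0000
edge 3: (17,30.5)→(12,34.5)  cross = 17·34.5 − 12·30.5 = 220.5000; (r_i+r_j)·cross = 29·220.5000 = 6394.5000
edge 4: (12,34.5)→(1,23.5)  cross = 12·23.5 − 1·34.5 = 247.5000; (r_i+r_j)·cross = 13·247.5000 = 3217.5000
Σcross = 572.0000 → A = |Σcross|/2 = 286.0000 mm²
Σ(r_i+r_j)·cross = 19128.0000 → first moment M = |Σ|/6 = 3188.0000
R_c = M/A = 3188.0000/286.0000 = 11.1469 mm
θ = 258° = 4.502949 rad
V = θ·R_c·A = 4.502949·11.1469·286.0000 = 14355.403 mm³

Volume = 14355.403 mm³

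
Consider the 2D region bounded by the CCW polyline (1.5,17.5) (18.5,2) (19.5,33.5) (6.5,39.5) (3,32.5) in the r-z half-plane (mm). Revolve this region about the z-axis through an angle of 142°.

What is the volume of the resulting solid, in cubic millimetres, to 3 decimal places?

Profile (r,z), 5 vertices: (1.5,17.5) (18.5,2) (19.5,33.5) (6.5,39.5) (3,32.5)
edge 0: (1.5,17.5)→(18.5,2)  cross = 1.5·2 − 18.5·17.5 = -320.7500; (r_i+r_j)·cross = 20·-320.7500 = -6415.0000
edge 1: (18.5,2)→(19.5,33.5)  cross = 18.5·33.5 − 19.5·2 = 580.7500; (r_i+r_j)·cross = 38·580.7500 = 22068.5000
edge 2: (19.5,33.5)→(6.5,39.5)  cross = 19.5·39.5 − 6.5·33.5 = 552.5000; (r_i+r_j)·cross = 26·552.5000 = 14365.0000
edge 3: (6.5,39.5)→(3,32.5)  cross = 6.5·32.5 − 3·39.5 = 92.7500; (r_i+r_j)·cross = 9.5·92.7500 = 881.1250
edge 4: (3,32.5)→(1.5,17.5)  cross = 3·17.5 − 1.5·32.5 = 3.7500; (r_i+r_j)·cross = 4.5·3.7500 = 16.8750
Σcross = 909.0000 → A = |Σcross|/2 = 454.5000 mm²
Σ(r_i+r_j)·cross = 30916.5000 → first moment M = |Σ|/6 = 5152.7500
R_c = M/A = 5152.7500/454.5000 = 11.3372 mm
θ = 142° = 2.478368 rad
V = θ·R_c·A = 2.478368·11.3372·454.5000 = 12770.408 mm³

Volume = 12770.408 mm³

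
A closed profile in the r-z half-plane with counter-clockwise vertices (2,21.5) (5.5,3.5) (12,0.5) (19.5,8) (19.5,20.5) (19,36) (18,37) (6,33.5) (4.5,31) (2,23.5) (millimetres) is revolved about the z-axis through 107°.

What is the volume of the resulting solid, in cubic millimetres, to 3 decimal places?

Profile (r,z), 10 vertices: (2,21.5) (5.5,3.5) (12,0.5) (19.5,8) (19.5,20.5) (19,36) (18,37) (6,33.5) (4.5,31) (2,23.5)
edge 0: (2,21.5)→(5.5,3.5)  cross = 2·3.5 − 5.5·21.5 = -111.2500; (r_i+r_j)·cross = 7.5·-111.2500 = -834.3750
edge 1: (5.5,3.5)→(12,0.5)  cross = 5.5·0.5 − 12·3.5 = -39.2500; (r_i+r_j)·cross = 17.5·-39.2500 = -686.8750
edge 2: (12,0.5)→(19.5,8)  cross = 12·8 − 19.5·0.5 = 86.2500; (r_i+r_j)·cross = 31.5·86.2500 = 2716.8750
edge 3: (19.5,8)→(19.5,20.5)  cross = 19.5·20.5 − 19.5·8 = 243.7500; (r_i+r_j)·cross = 39·243.7500 = 9506.2500
edge 4: (19.5,20.5)→(19,36)  cross = 19.5·36 − 19·20.5 = 312.5000; (r_i+r_j)·cross = 38.5·312.5000 = 12031.2500
edge 5: (19,36)→(18,37)  cross = 19·37 − 18·36 = 55.0000; (r_i+r_j)·cross = 37·55.0000 = 2035.0000
edge 6: (18,37)→(6,33.5)  cross = 18·33.5 − 6·37 = 381.0000; (r_i+r_j)·cross = 24·381.0000 = 9144.0000
edge 7: (6,33.5)→(4.5,31)  cross = 6·31 − 4.5·33.5 = 35.2500; (r_i+r_j)·cross = 10.5·35.2500 = 370.1250
edge 8: (4.5,31)→(2,23.5)  cross = 4.5·23.5 − 2·31 = 43.7500; (r_i+r_j)·cross = 6.5·43.7500 = 284.3750
edge 9: (2,23.5)→(2,21.5)  cross = 2·21.5 − 2·23.5 = -4.0000; (r_i+r_j)·cross = 4·-4.0000 = -16.0000
Σcross = 1003.0000 → A = |Σcross|/2 = 501.5000 mm²
Σ(r_i+r_j)·cross = 34550.6250 → first moment M = |Σ|/6 = 5758.4375
R_c = M/A = 5758.4375/501.5000 = 11.4824 mm
θ = 107° = 1.867502 rad
V = θ·R_c·A = 1.867502·11.4824·501.5000 = 10753.895 mm³

Volume = 10753.895 mm³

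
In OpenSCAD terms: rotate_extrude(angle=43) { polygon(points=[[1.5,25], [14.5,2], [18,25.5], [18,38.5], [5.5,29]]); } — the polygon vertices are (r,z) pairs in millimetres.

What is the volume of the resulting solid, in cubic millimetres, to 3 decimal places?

Profile (r,z), 5 vertices: (1.5,25) (14.5,2) (18,25.5) (18,38.5) (5.5,29)
edge 0: (1.5,25)→(14.5,2)  cross = 1.5·2 − 14.5·25 = -359.5000; (r_i+r_j)·cross = 16·-359.5000 = -5752.0000
edge 1: (14.5,2)→(18,25.5)  cross = 14.5·25.5 − 18·2 = 333.7500; (r_i+r_j)·cross = 32.5·333.7500 = 10846.8750
edge 2: (18,25.5)→(18,38.5)  cross = 18·38.5 − 18·25.5 = 234.0000; (r_i+r_j)·cross = 36·234.0000 = 8424.0000
edge 3: (18,38.5)→(5.5,29)  cross = 18·29 − 5.5·38.5 = 310.2500; (r_i+r_j)·cross = 23.5·310.2500 = 7290.8750
edge 4: (5.5,29)→(1.5,25)  cross = 5.5·25 − 1.5·29 = 94.0000; (r_i+r_j)·cross = 7·94.0000 = 658.0000
Σcross = 612.5000 → A = |Σcross|/2 = 306.2500 mm²
Σ(r_i+r_j)·cross = 21467.7500 → first moment M = |Σ|/6 = 3577.9583
R_c = M/A = 3577.9583/306.2500 = 11.6831 mm
θ = 43° = 0.750492 rad
V = θ·R_c·A = 0.750492·11.6831·306.2500 = 2685.228 mm³

Volume = 2685.228 mm³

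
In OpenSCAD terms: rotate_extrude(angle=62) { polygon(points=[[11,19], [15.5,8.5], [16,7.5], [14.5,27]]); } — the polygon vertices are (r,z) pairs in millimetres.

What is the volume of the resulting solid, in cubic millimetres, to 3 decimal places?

Volume = 606.384 mm³

Profile (r,z), 4 vertices: (11,19) (15.5,8.5) (16,7.5) (14.5,27)
edge 0: (11,19)→(15.5,8.5)  cross = 11·8.5 − 15.5·19 = -201.0000; (r_i+r_j)·cross = 26.5·-201.0000 = -5326.5000
edge 1: (15.5,8.5)→(16,7.5)  cross = 15.5·7.5 − 16·8.5 = -19.7500; (r_i+r_j)·cross = 31.5·-19.7500 = -622.1250
edge 2: (16,7.5)→(14.5,27)  cross = 16·27 − 14.5·7.5 = 323.2500; (r_i+r_j)·cross = 30.5·323.2500 = 9859.1250
edge 3: (14.5,27)→(11,19)  cross = 14.5·19 − 11·27 = -21.5000; (r_i+r_j)·cross = 25.5·-21.5000 = -548.2500
Σcross = 81.0000 → A = |Σcross|/2 = 40.5000 mm²
Σ(r_i+r_j)·cross = 3362.2500 → first moment M = |Σ|/6 = 560.3750
R_c = M/A = 560.3750/40.5000 = 13.8364 mm
θ = 62° = 1.082104 rad
V = θ·R_c·A = 1.082104·13.8364·40.5000 = 606.384 mm³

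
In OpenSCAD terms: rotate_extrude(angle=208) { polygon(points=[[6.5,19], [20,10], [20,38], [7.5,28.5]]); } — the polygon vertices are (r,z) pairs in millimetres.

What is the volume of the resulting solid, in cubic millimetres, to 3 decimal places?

Profile (r,z), 4 vertices: (6.5,19) (20,10) (20,38) (7.5,28.5)
edge 0: (6.5,19)→(20,10)  cross = 6.5·10 − 20·19 = -315.0000; (r_i+r_j)·cross = 26.5·-315.0000 = -8347.5000
edge 1: (20,10)→(20,38)  cross = 20·38 − 20·10 = 560.0000; (r_i+r_j)·cross = 40·560.0000 = 22400.0000
edge 2: (20,38)→(7.5,28.5)  cross = 20·28.5 − 7.5·38 = 285.0000; (r_i+r_j)·cross = 27.5·285.0000 = 7837.5000
edge 3: (7.5,28.5)→(6.5,19)  cross = 7.5·19 − 6.5·28.5 = -42.7500; (r_i+r_j)·cross = 14·-42.7500 = -598.5000
Σcross = 487.2500 → A = |Σcross|/2 = 243.6250 mm²
Σ(r_i+r_j)·cross = 21291.5000 → first moment M = |Σ|/6 = 3548.5833
R_c = M/A = 3548.5833/243.6250 = 14.5658 mm
θ = 208° = 3.630285 rad
V = θ·R_c·A = 3.630285·14.5658·243.6250 = 12882.368 mm³

Volume = 12882.368 mm³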